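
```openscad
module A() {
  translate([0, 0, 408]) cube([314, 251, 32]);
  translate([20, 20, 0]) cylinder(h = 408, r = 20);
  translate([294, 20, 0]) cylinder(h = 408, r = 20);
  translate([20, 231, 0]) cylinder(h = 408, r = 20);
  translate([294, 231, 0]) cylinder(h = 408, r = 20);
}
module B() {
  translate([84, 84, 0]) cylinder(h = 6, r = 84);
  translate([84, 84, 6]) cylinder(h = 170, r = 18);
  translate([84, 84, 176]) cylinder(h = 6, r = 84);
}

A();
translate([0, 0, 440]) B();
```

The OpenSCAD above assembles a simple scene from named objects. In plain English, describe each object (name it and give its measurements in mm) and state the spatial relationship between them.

A is a simple wooden stool: a rectangular seat 314 mm (x) by 251 mm (y), 32 mm thick, top face at z = 440 mm, on four round legs, each 40 mm in diameter. The legs rest on z = 0, each leg's axis is inset half a diameter from the nearest pair of seat edges (so the leg's bounding box is flush with the corner).

B is a spool: two coaxial disc flanges of radius 84 mm and thickness 6 mm, joined by a core cylinder of radius 18 mm and height 170 mm. The lower flange rests on z = 0 and the three cylinders share a vertical axis.

The spool is on top of the stool.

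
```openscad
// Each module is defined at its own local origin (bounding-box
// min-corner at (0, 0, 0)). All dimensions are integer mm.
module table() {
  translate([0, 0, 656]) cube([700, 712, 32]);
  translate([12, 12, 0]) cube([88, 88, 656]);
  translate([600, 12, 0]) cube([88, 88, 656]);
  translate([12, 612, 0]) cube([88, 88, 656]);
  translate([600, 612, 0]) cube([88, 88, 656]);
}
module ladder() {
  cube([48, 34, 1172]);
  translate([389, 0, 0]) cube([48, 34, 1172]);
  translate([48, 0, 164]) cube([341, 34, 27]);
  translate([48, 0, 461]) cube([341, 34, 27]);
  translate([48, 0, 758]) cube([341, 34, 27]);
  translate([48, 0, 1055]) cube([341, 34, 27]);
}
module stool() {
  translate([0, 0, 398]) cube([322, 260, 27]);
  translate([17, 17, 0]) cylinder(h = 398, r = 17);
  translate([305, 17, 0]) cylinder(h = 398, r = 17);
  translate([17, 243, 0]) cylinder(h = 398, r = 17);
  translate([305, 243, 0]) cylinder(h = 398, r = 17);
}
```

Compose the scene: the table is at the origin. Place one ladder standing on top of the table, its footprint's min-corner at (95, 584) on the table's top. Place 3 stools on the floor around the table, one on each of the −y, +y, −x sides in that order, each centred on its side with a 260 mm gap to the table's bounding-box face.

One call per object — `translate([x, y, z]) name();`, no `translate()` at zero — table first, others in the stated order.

table();
translate([95, 584, 688]) ladder();
translate([189, -520, 0]) stool();
translate([189, 972, 0]) stool();
translate([-582, 226, 0]) stool();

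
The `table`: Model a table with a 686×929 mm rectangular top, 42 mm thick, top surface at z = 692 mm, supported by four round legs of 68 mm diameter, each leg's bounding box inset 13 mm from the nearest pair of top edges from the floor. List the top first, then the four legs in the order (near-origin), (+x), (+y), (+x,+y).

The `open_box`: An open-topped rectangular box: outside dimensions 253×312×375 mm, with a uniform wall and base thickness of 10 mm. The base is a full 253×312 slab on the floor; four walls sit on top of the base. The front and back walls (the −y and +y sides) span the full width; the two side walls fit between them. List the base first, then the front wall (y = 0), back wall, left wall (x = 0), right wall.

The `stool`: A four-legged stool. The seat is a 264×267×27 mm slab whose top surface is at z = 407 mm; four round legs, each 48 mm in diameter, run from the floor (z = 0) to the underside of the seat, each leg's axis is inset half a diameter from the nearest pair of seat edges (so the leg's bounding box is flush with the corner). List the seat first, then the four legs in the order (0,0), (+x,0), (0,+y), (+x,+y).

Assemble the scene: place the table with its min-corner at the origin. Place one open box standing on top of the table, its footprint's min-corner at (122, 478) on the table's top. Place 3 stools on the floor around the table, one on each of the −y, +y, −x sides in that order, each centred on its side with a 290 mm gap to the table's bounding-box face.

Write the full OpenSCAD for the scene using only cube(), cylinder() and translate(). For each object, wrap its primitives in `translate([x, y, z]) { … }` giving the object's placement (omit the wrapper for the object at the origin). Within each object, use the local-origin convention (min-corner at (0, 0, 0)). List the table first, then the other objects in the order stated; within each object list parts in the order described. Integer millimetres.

translate([0, 0, 650]) cube([686, 929, 42]);
translate([47, 47, 0]) cylinder(h = 650, r = 34);
translate([639, 47, 0]) cylinder(h = 650, r = 34);
translate([47, 882, 0]) cylinder(h = 650, r = 34);
translate([639, 882, 0]) cylinder(h = 650, r = 34);
translate([122, 478, 692]) {
  cube([253, 312, 10]);
  translate([0, 0, 10]) cube([253, 10, 365]);
  translate([0, 302, 10]) cube([253, 10, 365]);
  translate([0, 10, 10]) cube([10, 292, 365]);
  translate([243, 10, 10]) cube([10, 292, 365]);
}
translate([211, -557, 0]) {
  translate([0, 0, 380]) cube([264, 267, 27]);
  translate([24, 24, 0]) cylinder(h = 380, r = 24);
  translate([240, 24, 0]) cylinder(h = 380, r = 24);
  translate([24, 243, 0]) cylinder(h = 380, r = 24);
  translate([240, 243, 0]) cylinder(h = 380, r = 24);
}
translate([211, 1219, 0]) {
  translate([0, 0, 380]) cube([264, 267, 27]);
  translate([24, 24, 0]) cylinder(h = 380, r = 24);
  translate([240, 24, 0]) cylinder(h = 380, r = 24);
  translate([24, 243, 0]) cylinder(h = 380, r = 24);
  translate([240, 243, 0]) cylinder(h = 380, r = 24);
}
translate([-554, 331, 0]) {
  translate([0, 0, 380]) cube([264, 267, 27]);
  translate([24, 24, 0]) cylinder(h = 380, r = 24);
  translate([240, 24, 0]) cylinder(h = 380, r = 24);
  translate([24, 243, 0]) cylinder(h = 380, r = 24);
  translate([240, 243, 0]) cylinder(h = 380, r = 24);
}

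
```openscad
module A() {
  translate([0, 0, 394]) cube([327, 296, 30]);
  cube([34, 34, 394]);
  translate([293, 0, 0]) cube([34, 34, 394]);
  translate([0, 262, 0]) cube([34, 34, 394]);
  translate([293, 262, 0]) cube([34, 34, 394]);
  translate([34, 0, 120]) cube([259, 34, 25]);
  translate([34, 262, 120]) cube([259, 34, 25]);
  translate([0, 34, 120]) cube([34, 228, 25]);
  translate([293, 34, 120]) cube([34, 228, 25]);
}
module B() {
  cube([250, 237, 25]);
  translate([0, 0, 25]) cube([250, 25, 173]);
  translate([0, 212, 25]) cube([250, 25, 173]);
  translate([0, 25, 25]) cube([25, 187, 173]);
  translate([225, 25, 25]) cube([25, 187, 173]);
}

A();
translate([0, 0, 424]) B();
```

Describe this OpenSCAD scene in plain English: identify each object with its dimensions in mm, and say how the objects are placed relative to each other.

A is a four-legged stool. The seat is 327×296 mm, 30 mm thick, top at z = 424 mm. It stands on four square legs, each 34×34 mm in cross-section, from z = 0 to the seat underside, each flush with a corner of the seat. Four stretchers, 34 mm wide and 25 mm tall, connect adjacent legs with their undersides at z = 120 mm, each running between the inner faces of the legs it joins and aligned with the legs' outer faces on the other axis.

B is an open storage box with external size 250×237×198 mm and wall thickness 25 mm (the base is also 25 mm thick). The base covers the whole footprint; the four walls stand on the base, with the y-facing walls full-width and the x-facing walls fitting between their inner faces.

The open box is on top of the stool.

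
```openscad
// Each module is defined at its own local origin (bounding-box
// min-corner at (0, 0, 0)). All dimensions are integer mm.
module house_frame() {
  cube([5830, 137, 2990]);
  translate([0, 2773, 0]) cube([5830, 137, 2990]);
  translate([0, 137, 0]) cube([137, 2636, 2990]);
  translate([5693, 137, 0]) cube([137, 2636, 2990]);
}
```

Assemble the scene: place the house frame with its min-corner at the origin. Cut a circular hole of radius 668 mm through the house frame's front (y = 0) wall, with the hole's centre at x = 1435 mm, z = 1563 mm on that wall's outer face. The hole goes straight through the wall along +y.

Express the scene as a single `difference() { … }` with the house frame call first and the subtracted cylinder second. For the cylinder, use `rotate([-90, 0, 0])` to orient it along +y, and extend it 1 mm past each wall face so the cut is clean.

difference() {
  house_frame();
  translate([1435, -1, 1563]) rotate([-90, 0, 0]) cylinder(h = 139, r = 668);
}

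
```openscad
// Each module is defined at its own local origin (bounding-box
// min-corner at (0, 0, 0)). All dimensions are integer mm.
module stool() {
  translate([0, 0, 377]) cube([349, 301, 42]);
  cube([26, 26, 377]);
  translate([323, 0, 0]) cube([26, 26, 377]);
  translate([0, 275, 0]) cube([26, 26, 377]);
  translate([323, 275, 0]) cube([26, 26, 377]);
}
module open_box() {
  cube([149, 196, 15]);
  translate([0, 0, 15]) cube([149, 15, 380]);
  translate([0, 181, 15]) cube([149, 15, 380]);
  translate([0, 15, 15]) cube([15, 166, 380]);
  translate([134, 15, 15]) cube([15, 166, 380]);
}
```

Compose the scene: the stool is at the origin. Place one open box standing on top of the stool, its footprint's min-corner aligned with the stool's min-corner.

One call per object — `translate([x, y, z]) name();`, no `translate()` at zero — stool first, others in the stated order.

stool();
translate([0, 0, 419]) open_box();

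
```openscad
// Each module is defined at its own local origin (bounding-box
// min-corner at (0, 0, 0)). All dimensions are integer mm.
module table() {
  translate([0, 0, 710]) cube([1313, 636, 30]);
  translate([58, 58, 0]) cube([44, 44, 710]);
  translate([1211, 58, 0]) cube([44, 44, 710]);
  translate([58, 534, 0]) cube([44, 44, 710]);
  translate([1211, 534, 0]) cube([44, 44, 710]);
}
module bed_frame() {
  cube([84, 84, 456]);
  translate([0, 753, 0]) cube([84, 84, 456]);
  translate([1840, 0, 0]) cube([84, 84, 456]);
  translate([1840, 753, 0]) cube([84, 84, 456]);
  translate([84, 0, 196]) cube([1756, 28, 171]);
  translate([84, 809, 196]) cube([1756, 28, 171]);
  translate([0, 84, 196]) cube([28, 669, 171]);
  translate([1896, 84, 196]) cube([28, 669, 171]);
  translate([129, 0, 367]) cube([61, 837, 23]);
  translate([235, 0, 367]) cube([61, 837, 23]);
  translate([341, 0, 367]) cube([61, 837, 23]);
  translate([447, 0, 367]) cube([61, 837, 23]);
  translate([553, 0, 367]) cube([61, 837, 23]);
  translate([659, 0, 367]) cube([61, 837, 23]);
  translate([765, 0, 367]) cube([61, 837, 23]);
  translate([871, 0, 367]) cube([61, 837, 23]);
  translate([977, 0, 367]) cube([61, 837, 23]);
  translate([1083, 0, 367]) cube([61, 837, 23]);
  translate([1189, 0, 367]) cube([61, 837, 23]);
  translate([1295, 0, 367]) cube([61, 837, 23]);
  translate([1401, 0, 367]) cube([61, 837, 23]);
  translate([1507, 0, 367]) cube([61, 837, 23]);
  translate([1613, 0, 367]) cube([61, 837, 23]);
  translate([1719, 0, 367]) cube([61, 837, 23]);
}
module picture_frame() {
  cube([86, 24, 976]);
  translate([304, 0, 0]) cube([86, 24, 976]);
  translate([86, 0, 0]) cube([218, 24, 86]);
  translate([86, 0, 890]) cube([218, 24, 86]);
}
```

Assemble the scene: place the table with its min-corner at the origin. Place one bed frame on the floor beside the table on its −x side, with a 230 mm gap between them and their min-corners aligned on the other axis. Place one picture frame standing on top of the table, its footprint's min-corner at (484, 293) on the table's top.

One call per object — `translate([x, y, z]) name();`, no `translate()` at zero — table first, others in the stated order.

table();
translate([-2154, 0, 0]) bed_frame();
translate([484, 293, 740]) picture_frame();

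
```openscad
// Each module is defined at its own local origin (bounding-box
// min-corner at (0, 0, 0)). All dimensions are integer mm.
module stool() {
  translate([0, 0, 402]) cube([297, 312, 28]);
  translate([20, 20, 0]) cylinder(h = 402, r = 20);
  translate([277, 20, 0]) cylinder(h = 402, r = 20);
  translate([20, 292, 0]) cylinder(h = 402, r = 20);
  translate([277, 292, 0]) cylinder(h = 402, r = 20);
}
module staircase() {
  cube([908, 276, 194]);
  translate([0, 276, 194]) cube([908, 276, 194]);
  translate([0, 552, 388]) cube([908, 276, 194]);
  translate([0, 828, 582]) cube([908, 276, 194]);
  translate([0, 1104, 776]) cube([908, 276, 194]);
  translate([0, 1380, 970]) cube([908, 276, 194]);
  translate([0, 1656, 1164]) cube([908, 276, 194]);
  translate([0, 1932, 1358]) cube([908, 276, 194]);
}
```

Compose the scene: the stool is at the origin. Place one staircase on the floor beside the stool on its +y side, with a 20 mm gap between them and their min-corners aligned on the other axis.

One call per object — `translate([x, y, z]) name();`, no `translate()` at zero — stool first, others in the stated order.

stool();
translate([0, 332, 0]) staircase();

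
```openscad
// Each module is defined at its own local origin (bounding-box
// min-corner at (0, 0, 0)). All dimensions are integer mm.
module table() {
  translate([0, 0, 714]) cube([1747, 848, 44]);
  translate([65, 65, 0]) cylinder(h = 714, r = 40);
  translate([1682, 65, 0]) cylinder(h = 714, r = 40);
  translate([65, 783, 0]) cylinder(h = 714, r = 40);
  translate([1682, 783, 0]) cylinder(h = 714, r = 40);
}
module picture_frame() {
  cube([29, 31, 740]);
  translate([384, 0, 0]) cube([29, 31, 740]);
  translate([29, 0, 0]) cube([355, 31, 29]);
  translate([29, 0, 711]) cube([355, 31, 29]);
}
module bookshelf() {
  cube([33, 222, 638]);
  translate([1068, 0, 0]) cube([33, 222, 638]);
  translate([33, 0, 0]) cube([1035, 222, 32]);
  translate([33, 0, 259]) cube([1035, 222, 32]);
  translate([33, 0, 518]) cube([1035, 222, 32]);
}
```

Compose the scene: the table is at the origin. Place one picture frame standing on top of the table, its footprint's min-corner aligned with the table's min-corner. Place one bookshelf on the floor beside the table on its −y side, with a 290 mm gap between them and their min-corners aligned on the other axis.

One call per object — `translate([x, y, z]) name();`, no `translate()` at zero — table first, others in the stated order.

table();
translate([0, 0, 758]) picture_frame();
translate([0, -512, 0]) bookshelf();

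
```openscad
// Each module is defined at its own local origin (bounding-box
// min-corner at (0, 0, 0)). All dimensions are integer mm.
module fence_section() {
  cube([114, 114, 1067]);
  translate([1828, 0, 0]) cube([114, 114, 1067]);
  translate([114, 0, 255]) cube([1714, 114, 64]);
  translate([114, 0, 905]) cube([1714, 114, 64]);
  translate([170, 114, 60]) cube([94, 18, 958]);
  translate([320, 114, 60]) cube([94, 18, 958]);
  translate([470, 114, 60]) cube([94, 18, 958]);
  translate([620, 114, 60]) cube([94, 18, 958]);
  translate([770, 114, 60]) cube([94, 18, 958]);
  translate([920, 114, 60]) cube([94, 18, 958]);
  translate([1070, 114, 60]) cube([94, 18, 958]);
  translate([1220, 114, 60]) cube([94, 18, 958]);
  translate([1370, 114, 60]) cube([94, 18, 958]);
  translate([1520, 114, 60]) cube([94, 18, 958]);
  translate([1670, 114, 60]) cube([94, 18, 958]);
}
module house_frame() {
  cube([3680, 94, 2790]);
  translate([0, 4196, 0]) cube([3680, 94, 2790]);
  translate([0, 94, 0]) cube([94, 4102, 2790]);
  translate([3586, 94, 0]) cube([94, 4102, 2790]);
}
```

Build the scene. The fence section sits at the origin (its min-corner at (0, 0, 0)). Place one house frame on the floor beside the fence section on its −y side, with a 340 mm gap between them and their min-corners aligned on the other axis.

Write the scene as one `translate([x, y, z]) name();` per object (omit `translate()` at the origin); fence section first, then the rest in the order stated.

fence_section();
translate([0, -4630, 0]) house_frame();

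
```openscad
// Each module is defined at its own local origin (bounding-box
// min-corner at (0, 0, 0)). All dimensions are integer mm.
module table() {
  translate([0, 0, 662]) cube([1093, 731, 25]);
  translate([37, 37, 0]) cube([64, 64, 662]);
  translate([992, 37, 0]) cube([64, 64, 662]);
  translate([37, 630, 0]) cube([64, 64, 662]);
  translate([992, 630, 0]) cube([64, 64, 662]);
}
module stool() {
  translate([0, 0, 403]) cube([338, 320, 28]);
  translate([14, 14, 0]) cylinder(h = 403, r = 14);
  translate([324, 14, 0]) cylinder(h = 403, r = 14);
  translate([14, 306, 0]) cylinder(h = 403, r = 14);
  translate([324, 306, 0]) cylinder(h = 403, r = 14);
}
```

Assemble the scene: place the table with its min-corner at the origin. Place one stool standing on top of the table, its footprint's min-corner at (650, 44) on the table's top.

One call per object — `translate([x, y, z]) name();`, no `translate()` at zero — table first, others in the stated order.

table();
translate([650, 44, 687]) stool();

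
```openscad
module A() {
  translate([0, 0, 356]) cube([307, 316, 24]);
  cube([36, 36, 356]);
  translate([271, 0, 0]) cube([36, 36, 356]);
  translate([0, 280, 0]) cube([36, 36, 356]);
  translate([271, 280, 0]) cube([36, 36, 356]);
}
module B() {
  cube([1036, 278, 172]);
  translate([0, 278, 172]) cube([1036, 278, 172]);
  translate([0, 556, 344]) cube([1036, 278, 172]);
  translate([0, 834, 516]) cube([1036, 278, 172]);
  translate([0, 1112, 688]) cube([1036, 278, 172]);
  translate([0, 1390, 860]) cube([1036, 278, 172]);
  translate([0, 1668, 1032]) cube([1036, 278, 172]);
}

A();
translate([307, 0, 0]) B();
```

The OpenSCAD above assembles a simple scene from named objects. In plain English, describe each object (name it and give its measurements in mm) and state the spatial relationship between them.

A is a four-legged stool. The seat is 307×316 mm, 24 mm thick, top at z = 380 mm. It stands on four square legs, each 36×36 mm in cross-section, from z = 0 to the seat underside, each flush with a corner of the seat.

B is a run of 7 identical solid stair steps. Each tread is 1036×278 mm and each step block is 172 mm high. Step 1 rests on the floor; step k is offset from step 1 by (k−1)×278 mm in y and (k−1)×172 mm in z.

The staircase is against the stool's +x side, with their −y faces flush.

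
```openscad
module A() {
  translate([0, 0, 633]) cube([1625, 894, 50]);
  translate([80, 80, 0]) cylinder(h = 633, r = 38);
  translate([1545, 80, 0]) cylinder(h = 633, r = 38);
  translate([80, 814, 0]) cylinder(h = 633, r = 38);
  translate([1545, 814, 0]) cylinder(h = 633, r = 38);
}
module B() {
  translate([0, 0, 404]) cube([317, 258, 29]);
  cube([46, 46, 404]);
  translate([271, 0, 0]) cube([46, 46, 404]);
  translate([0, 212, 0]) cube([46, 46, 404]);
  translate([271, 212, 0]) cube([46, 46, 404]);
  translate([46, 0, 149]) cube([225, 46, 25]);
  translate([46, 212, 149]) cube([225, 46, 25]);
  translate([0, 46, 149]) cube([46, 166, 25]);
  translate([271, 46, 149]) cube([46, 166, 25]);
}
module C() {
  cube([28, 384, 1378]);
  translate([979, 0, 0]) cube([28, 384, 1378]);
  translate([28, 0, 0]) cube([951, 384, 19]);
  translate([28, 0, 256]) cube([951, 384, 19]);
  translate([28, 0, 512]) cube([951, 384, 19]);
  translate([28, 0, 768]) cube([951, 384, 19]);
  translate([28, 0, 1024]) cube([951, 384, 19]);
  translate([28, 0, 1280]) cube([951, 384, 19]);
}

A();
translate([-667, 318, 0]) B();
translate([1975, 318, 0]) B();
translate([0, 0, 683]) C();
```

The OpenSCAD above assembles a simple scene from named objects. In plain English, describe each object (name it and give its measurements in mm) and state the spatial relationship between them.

A is a rectangular dining table. The top is 1625×894×50 mm with its upper surface at z = 683 mm. It stands on four round legs of 76 mm diameter, each leg's bounding box inset 42 mm from the nearest pair of top edges, running from the floor to the underside of the top.

B is a simple wooden stool: a rectangular seat 317 mm (x) by 258 mm (y), 29 mm thick, top face at z = 433 mm, on four square legs, each 46×46 mm in cross-section. The legs rest on z = 0, each flush with a corner of the seat. Four stretchers, 46 mm wide and 25 mm tall, connect adjacent legs with their undersides at z = 149 mm, each running between the inner faces of the legs it joins and aligned with the legs' outer faces on the other axis.

C is a bookshelf 1007 mm wide overall, 384 mm deep and 1378 mm tall. The two sides are 28 mm thick vertical panels. 6 horizontal shelves of 19 mm thickness span between the inner faces of the sides; the lowest shelf sits on the floor and shelves are stacked with a clear vertical gap of 237 mm between each pair.

Two stools sit around the table at the −x, +x sides. The bookshelf is on top of the table.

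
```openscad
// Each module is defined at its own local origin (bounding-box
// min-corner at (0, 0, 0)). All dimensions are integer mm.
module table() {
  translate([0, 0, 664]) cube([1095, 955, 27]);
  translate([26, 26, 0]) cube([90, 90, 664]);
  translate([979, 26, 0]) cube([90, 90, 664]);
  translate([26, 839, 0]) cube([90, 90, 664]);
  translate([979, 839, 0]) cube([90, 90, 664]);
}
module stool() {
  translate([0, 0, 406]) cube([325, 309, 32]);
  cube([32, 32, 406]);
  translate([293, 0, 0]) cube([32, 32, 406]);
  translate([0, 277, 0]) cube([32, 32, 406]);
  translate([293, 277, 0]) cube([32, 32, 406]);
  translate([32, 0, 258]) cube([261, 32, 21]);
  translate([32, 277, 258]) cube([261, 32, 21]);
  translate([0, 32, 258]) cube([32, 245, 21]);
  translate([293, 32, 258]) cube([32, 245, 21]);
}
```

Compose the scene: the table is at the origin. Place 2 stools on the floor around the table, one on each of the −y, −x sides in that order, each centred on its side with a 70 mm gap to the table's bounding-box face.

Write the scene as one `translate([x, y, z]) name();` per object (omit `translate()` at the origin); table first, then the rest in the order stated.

table();
translate([385, -379, 0]) stool();
translate([-395, 323, 0]) stool();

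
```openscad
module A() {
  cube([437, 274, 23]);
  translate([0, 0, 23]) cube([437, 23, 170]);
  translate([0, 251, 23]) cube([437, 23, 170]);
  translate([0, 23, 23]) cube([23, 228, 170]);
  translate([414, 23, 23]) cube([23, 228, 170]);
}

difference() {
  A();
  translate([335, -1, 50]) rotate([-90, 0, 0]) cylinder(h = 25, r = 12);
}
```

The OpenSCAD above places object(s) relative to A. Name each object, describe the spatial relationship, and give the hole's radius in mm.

A is an open box. The open box has a circular hole through its front wall. The hole's radius is 12 mm.

The subtracted cylinder has r = 12 mm.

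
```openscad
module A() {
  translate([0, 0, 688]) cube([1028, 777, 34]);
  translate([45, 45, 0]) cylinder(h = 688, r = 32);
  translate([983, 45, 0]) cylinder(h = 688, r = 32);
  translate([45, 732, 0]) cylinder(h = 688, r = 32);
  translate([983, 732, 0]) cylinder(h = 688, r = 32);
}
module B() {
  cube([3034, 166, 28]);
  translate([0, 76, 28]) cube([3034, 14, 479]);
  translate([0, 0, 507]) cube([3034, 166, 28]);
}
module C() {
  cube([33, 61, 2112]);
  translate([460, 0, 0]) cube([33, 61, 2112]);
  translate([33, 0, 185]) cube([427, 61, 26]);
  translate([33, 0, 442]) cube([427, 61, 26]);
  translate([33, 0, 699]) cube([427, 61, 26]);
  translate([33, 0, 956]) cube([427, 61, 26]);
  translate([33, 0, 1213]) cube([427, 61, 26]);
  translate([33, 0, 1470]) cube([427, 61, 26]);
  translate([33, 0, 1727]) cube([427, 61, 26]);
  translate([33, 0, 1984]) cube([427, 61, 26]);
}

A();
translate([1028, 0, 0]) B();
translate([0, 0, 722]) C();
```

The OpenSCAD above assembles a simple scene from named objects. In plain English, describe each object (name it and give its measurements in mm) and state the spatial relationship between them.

A is a rectangular dining table. The top is 1028×777×34 mm with its upper surface at z = 722 mm. It stands on four round legs of 64 mm diameter, each leg's bounding box inset 13 mm from the nearest pair of top edges, running from the floor to the underside of the top.

B is an I-beam lying along x, 3034 mm long. Overall section height 535 mm. Two flanges 166 mm wide (y) and 28 mm thick, one on the floor and one at the top; a web 14 mm thick runs between them, centred on the flange width.

C is a straight ladder. Two 33×61 mm vertical rails, 2112 mm tall, stand 493 mm apart (outside-to-outside) with their front faces coplanar on the −y side. 8 rungs, each 61 mm deep and 26 mm tall, span between the inner faces of the rails, front faces flush with the rails. The lowest rung's underside is at z = 185 mm and rungs are spaced 257 mm apart (underside to underside).

The I-beam is against the table's +x side, with their −y faces flush. The ladder is on top of the table.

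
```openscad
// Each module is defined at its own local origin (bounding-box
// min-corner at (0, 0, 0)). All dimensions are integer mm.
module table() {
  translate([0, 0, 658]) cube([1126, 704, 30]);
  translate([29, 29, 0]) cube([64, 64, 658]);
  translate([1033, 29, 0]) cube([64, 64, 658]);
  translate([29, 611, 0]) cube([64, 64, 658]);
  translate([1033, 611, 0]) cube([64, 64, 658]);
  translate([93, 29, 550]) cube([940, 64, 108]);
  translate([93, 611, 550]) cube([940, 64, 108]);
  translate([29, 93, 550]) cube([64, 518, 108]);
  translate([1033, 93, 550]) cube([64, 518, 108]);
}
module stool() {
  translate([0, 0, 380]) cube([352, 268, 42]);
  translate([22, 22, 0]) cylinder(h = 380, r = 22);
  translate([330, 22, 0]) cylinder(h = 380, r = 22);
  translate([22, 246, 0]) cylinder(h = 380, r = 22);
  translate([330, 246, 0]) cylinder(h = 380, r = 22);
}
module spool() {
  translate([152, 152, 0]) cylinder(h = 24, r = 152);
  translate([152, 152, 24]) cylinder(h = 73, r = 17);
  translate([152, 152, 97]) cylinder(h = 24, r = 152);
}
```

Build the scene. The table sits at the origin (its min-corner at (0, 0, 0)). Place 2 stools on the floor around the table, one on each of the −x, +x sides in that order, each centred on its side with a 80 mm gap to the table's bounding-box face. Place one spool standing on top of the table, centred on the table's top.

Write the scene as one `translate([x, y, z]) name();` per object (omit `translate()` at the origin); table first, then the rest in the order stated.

table();
translate([-432, 218, 0]) stool();
translate([1206, 218, 0]) stool();
translate([411, 200, 688]) spool();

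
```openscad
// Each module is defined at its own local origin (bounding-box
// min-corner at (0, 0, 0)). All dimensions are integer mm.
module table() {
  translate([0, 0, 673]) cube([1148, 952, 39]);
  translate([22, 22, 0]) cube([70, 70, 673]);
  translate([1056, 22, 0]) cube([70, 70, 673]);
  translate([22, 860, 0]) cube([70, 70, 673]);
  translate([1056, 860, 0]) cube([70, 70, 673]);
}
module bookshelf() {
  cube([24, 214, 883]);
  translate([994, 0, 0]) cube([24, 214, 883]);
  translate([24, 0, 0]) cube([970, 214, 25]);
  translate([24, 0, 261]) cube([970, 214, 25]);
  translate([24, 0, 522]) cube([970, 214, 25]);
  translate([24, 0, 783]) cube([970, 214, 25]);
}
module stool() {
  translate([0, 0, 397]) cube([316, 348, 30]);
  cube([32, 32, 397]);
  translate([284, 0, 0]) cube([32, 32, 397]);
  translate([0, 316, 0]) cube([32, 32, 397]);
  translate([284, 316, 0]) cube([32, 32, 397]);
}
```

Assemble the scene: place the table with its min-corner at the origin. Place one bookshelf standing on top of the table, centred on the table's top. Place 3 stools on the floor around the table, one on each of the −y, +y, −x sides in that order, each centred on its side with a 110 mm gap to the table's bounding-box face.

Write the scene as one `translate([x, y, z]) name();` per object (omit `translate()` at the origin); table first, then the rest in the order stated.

table();
translate([65, 369, 712]) bookshelf();
translate([416, -458, 0]) stool();
translate([416, 1062, 0]) stool();
translate([-426, 302, 0]) stool();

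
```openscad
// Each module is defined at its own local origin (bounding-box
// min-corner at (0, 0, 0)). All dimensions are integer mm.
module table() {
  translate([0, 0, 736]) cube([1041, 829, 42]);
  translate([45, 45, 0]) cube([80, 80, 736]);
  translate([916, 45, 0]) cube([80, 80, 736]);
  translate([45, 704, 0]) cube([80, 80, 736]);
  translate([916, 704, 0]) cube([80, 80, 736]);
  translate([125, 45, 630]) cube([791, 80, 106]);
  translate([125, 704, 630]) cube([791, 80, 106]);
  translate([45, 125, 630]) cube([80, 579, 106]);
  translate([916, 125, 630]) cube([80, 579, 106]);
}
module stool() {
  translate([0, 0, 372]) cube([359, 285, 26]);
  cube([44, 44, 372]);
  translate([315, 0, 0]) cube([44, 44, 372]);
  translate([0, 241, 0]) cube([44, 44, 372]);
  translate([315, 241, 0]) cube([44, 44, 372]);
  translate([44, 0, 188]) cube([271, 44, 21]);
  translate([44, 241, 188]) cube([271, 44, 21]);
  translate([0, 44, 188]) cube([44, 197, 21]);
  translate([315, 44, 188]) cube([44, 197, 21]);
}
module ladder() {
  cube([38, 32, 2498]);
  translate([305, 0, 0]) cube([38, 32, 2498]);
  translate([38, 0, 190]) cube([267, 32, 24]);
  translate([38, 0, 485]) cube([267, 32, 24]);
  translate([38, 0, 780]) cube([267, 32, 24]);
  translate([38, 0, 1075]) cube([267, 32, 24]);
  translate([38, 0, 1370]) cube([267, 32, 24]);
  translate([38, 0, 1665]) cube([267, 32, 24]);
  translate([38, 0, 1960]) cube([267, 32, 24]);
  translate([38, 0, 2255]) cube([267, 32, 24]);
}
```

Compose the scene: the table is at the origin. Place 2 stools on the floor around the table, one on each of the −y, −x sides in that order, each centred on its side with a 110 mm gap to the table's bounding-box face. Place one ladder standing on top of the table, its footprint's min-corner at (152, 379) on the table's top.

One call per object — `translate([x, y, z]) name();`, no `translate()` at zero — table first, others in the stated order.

table();
translate([341, -395, 0]) stool();
translate([-469, 272, 0]) stool();
translate([152, 379, 778]) ladder();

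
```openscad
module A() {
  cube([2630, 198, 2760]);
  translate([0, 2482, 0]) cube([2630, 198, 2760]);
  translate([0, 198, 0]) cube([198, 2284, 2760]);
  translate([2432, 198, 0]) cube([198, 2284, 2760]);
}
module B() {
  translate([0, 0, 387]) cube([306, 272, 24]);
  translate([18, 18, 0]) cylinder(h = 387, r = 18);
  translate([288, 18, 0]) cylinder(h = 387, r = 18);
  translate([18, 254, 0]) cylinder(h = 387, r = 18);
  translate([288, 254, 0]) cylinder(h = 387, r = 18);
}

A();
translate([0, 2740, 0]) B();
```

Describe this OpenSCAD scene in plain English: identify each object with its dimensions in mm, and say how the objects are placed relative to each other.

A is the wall frame of a small rectangular building: four walls, each 2760 mm tall and 198 mm thick, enclosing a footprint 2630 mm (x) by 2680 mm (y) outside-to-outside, with no floor or roof. The front and back walls (the −y and +y sides) span the full width; the two side walls fit between them.

B is a simple wooden stool: a rectangular seat 306 mm (x) by 272 mm (y), 24 mm thick, top face at z = 411 mm, on four round legs, each 36 mm in diameter. The legs rest on z = 0, each leg's axis is inset half a diameter from the nearest pair of seat edges (so the leg's bounding box is flush with the corner).

The stool is on the floor beside the house frame on its +y side.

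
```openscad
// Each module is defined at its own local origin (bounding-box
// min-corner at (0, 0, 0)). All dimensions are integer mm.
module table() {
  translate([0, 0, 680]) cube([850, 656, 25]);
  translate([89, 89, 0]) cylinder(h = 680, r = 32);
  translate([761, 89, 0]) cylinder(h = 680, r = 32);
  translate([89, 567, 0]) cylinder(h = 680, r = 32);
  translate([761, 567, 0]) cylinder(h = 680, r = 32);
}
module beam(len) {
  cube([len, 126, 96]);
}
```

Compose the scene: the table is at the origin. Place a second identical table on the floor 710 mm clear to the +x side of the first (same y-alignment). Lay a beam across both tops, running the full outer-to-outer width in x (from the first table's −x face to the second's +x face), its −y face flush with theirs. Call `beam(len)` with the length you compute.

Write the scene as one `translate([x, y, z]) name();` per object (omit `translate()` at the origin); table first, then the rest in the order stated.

table();
translate([1560, 0, 0]) table();
translate([0, 0, 705]) beam(2410);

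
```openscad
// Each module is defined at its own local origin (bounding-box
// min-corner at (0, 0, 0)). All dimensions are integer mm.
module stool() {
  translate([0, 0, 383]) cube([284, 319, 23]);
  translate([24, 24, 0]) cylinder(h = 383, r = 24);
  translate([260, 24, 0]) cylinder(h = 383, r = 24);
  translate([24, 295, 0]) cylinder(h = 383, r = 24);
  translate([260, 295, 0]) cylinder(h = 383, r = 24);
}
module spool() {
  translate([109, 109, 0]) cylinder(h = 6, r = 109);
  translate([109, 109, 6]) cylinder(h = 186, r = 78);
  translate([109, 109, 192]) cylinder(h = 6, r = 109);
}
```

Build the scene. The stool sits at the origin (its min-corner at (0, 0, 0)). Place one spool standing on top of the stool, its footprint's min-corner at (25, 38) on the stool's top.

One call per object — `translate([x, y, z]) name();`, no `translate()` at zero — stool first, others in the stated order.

stool();
translate([25, 38, 406]) spool();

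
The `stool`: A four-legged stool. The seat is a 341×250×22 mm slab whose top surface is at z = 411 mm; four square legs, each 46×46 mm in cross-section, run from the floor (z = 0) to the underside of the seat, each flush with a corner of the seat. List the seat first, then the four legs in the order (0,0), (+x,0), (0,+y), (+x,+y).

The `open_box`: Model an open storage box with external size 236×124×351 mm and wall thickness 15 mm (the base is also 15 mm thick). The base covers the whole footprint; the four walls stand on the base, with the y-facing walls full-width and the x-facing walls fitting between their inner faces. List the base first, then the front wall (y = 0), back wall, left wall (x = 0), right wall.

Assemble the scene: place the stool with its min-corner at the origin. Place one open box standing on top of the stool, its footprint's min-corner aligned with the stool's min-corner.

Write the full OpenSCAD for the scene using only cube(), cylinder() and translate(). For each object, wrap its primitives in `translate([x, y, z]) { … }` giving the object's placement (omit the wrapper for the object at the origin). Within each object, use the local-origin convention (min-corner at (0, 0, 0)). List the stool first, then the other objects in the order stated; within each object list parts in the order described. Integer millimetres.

translate([0, 0, 389]) cube([341, 250, 22]);
cube([46, 46, 389]);
translate([295, 0, 0]) cube([46, 46, 389]);
translate([0, 204, 0]) cube([46, 46, 389]);
translate([295, 204, 0]) cube([46, 46, 389]);
translate([0, 0, 411]) {
  cube([236, 124, 15]);
  translate([0, 0, 15]) cube([236, 15, 336]);
  translate([0, 109, 15]) cube([236, 15, 336]);
  translate([0, 15, 15]) cube([15, 94, 336]);
  translate([221, 15, 15]) cube([15, 94, 336]);
}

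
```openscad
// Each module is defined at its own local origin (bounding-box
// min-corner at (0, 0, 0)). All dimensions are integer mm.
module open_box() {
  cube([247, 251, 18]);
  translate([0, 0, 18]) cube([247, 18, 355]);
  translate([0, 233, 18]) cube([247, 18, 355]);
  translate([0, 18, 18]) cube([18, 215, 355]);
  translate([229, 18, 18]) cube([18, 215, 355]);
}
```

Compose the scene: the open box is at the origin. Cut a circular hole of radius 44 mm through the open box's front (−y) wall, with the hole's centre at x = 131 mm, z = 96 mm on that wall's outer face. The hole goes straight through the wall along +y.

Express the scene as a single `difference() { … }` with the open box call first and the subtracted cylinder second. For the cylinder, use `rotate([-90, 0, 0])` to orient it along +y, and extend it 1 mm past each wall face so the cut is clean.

difference() {
  open_box();
  translate([131, -1, 96]) rotate([-90, 0, 0]) cylinder(h = 20, r = 44);
}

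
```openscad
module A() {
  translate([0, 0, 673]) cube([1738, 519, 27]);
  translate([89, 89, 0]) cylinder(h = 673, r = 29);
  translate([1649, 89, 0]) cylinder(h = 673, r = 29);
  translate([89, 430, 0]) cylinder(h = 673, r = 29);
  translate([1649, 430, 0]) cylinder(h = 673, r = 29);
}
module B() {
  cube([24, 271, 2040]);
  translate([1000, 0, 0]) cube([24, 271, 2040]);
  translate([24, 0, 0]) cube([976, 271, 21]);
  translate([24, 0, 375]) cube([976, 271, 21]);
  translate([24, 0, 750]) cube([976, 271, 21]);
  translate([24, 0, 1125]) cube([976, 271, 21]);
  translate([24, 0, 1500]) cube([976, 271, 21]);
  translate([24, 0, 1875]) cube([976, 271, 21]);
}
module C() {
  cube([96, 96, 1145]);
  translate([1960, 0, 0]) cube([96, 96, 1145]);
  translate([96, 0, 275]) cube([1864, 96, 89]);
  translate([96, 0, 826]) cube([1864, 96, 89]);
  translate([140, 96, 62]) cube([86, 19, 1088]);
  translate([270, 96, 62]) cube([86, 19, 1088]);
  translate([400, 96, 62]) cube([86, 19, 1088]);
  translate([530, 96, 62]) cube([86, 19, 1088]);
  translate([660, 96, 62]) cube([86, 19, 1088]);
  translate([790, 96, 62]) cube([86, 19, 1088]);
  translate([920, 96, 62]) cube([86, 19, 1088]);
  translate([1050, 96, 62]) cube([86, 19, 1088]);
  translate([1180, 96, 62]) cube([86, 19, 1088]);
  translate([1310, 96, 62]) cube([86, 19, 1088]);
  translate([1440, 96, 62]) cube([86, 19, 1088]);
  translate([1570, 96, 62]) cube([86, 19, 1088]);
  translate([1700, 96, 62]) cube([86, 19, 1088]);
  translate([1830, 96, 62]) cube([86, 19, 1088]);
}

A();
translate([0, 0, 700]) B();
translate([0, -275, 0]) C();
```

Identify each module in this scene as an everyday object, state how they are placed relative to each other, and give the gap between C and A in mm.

A is a table. B is a bookshelf. C is a fence section. The bookshelf is on top of the table. The fence section is on the floor beside the table on its −y side. The gap between the fence section and the table is 160 mm.

The fence section's nearest face is 160 mm from the table's −y face.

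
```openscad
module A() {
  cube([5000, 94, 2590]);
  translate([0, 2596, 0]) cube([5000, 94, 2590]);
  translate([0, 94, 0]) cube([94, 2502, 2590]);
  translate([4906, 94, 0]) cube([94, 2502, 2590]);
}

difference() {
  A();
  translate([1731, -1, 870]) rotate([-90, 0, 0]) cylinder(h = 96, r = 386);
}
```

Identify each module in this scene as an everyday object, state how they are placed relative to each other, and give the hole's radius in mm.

The subtracted cylinder has r = 386 mm.

A is a house frame. The house frame has a circular hole through its front wall. The hole's radius is 386 mm.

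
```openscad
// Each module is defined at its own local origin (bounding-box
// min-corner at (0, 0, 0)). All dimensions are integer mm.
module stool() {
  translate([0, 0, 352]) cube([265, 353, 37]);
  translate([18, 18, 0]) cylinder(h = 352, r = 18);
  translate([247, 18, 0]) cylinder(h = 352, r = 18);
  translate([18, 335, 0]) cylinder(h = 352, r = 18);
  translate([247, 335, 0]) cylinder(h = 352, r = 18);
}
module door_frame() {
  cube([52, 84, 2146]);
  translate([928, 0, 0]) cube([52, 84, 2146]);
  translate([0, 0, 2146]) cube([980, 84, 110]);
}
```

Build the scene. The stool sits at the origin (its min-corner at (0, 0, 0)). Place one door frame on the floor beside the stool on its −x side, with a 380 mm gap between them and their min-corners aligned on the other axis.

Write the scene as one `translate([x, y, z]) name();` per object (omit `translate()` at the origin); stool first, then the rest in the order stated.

stool();
translate([-1360, 0, 0]) door_frame();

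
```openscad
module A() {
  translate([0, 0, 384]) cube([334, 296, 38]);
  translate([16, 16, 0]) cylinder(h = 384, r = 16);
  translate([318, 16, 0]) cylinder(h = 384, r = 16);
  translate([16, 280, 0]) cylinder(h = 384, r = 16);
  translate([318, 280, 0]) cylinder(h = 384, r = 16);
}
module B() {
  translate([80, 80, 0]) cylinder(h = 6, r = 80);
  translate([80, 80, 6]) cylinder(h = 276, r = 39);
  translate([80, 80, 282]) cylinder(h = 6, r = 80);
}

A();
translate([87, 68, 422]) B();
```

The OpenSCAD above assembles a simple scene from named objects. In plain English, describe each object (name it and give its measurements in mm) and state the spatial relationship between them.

A is a four-legged stool. The seat is a 334×296×38 mm slab whose top surface is at z = 422 mm; four round legs, each 32 mm in diameter, run from the floor (z = 0) to the underside of the seat, each leg's axis is inset half a diameter from the nearest pair of seat edges (so the leg's bounding box is flush with the corner).

B is a spool: two coaxial disc flanges of radius 80 mm and thickness 6 mm, joined by a core cylinder of radius 39 mm and height 276 mm. The lower flange rests on z = 0 and the three cylinders share a vertical axis.

The spool is on top of the stool, centred.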